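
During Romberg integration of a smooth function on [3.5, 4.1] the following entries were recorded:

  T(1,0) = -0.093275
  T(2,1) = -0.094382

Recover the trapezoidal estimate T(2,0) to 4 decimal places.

-0.0941

From T(2,1) = (4·T(2,0) − T(1,0))/3, solve for T(2,0):
4·T(2,0) = 3·(-0.094382) + (-0.093275) = -0.376421
T(2,0) = -0.094105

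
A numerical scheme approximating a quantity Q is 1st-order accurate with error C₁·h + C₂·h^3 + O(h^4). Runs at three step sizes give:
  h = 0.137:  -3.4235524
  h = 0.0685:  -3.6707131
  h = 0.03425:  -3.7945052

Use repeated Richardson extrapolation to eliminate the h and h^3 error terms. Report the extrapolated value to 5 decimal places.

First eliminate the h term (factor 2^1 = 2):
  B₁ = (2·(-3.6707131) − (-3.4235524))/1 = -3.9178738
  B₂ = (2·(-3.7945052) − (-3.6707131))/1 = -3.9182973
Then eliminate the h^3 term (factor 2^3 = 8):
  (8·(-3.9182973) − (-3.9178738))/7 = -3.9183578

-3.91836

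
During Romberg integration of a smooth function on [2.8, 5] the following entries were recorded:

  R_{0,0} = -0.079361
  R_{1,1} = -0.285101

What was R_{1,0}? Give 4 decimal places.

-0.2337

From R_{1,1} = (4·R_{1,0} − R_{0,0})/3, solve for R_{1,0}:
4·R_{1,0} = 3·(-0.285101) + (-0.079361) = -0.934664
R_{1,0} = -0.233666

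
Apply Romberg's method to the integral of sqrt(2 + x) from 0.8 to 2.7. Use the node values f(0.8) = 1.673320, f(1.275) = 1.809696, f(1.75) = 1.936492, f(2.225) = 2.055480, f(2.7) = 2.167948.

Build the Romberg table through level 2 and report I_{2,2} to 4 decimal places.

I_{0,0} (trapezoid, 1 panel, h=1.9000): 3.649205
I_{1,0} (trapezoid, 2 panels, h=0.9500): 3.664270
I_{2,0} (trapezoid, 4 panels, h=0.4750): 3.668093
I_{1,1} = 3.664270 + (3.664270 − 3.649205)/3 = 3.669292
I_{2,1} = 3.668093 + (3.668093 − 3.664270)/3 = 3.669367
I_{2,2} = 3.669367 + (3.669367 − 3.669292)/15 = 3.669372

3.6694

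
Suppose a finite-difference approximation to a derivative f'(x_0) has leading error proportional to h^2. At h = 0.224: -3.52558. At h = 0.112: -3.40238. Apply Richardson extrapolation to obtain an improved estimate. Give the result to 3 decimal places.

The leading error scales as h^2; refining by a factor of 2 reduces it by 2^2 = 4.
Extrapolated value = (4·A(h/2) − A(h)) / (4 − 1)
= (4·(-3.40238) − (-3.52558)) / 3
= -10.08394 / 3 = -3.36131

-3.361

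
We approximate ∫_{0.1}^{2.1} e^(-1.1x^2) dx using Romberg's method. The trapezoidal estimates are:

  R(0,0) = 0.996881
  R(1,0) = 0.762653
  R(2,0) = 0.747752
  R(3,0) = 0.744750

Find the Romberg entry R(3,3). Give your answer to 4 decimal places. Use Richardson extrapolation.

Richardson extrapolation on the trapezoidal column (denominator 4−1=3):
R(1,1) = 0.762653 + (0.762653 − 0.996881)/3 = 0.684577
R(2,1) = (4·0.747752 − 0.762653) / 3 = 0.742785
R(3,1) = (4·0.744750 − 0.747752) / 3 = 0.743749
R(2,2) = 0.742785 + (0.742785 − 0.684577)/15 = 0.746666
R(3,2) = 0.743749 + (0.743749 − 0.742785)/15 = 0.743813
R(3,3) = 0.743813 + (0.743813 − 0.746666)/63 = 0.743768

0.7438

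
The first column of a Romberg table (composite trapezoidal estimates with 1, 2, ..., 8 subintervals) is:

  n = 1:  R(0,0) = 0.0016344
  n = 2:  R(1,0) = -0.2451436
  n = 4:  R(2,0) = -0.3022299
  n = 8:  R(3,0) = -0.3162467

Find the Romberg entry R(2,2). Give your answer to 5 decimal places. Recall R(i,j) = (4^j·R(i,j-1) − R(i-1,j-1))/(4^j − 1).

-0.32085

R(1,1) = (4·(-0.2451436) − 0.0016344) / 3 = -0.3274029
R(2,1) = -0.3022299 + (-0.3022299 − (-0.2451436))/3 = -0.3212587
R(2,2) = -0.3212587 + (-0.3212587 − (-0.3274029))/15 = -0.3208491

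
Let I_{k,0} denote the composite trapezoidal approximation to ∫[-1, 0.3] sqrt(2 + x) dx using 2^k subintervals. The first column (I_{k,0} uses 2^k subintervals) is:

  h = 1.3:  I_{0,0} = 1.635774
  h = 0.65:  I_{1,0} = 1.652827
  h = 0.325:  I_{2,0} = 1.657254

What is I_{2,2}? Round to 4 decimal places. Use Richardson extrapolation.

1.6587

Richardson extrapolation on the trapezoidal column (denominator 4−1=3):
I_{1,1} = 1.652827 + (1.652827 − 1.635774)/3 = 1.658511
I_{2,1} = 1.657254 + (1.657254 − 1.652827)/3 = 1.658730
I_{2,2} = 1.658730 + (1.658730 − 1.658511)/15 = 1.658745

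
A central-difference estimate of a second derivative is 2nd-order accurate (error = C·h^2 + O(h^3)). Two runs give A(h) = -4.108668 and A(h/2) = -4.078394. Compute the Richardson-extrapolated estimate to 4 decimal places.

-4.0683

The leading error scales as h^2; refining by a factor of 2 reduces it by 2^2 = 4.
Extrapolated value = (4·A(h/2) − A(h)) / (4 − 1)
= (4·(-4.078394) − (-4.108668)) / 3
= -12.204908 / 3 = -4.068303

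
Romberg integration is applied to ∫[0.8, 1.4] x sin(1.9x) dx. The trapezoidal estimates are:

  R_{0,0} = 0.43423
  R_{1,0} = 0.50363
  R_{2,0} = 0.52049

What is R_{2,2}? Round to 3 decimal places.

Richardson extrapolation on the trapezoidal column (denominator 4−1=3):
R_{1,1} = (4·0.50363 − 0.43423) / 3 = 0.52676
R_{2,1} = (4·0.52049 − 0.50363) / 3 = 0.52611
R_{2,2} = (16·0.52611 − 0.52676) / 15 = 0.52607

0.526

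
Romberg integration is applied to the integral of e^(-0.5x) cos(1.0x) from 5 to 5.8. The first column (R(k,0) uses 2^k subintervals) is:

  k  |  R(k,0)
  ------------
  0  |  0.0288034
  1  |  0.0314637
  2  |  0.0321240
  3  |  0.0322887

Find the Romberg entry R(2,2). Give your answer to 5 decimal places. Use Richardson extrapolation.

0.03234

Richardson extrapolation on the trapezoidal column (denominator 4−1=3):
R(1,1) = 0.0314637 + (0.0314637 − 0.0288034)/3 = 0.0323505
R(2,1) = 0.0321240 + (0.0321240 − 0.0314637)/3 = 0.0323441
R(2,2) = 0.0323441 + (0.0323441 − 0.0323505)/15 = 0.0323437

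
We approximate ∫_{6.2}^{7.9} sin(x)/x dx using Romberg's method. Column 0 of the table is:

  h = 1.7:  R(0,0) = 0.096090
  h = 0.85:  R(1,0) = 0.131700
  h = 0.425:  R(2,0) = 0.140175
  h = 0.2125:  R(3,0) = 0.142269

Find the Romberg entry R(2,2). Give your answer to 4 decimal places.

0.1430

Richardson extrapolation on the trapezoidal column (denominator 4−1=3):
R(1,1) = (4·0.131700 − 0.096090) / 3 = 0.143570
R(2,1) = 0.140175 + (0.140175 − 0.131700)/3 = 0.143000
R(2,2) = (16·0.143000 − 0.143570) / 15 = 0.142962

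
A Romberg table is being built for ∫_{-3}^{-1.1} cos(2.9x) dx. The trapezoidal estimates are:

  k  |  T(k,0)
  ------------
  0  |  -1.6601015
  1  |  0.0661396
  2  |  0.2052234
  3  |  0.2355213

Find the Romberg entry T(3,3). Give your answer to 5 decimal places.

0.24553

Richardson extrapolation on the trapezoidal column (denominator 4−1=3):
T(1,1) = (4·0.0661396 − (-1.6601015)) / 3 = 0.6415533
T(2,1) = (4·0.2052234 − 0.0661396) / 3 = 0.2515847
T(3,1) = 0.2355213 + (0.2355213 − 0.2052234)/3 = 0.2456206
T(2,2) = (16·0.2515847 − 0.6415533) / 15 = 0.2255868
T(3,2) = 0.2456206 + (0.2456206 − 0.2515847)/15 = 0.2452230
T(3,3) = (64·0.2452230 − 0.2255868) / 63 = 0.2455347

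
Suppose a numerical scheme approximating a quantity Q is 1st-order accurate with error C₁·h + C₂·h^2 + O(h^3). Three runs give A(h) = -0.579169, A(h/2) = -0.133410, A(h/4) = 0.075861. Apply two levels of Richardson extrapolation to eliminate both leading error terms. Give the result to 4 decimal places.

First eliminate the h term (factor 2^1 = 2):
  B₁ = (2·(-0.133410) − (-0.579169))/1 = 0.312349
  B₂ = (2·0.075861 − (-0.133410))/1 = 0.285132
Then eliminate the h^2 term (factor 2^2 = 4):
  (4·0.285132 − 0.312349)/3 = 0.276060

0.2761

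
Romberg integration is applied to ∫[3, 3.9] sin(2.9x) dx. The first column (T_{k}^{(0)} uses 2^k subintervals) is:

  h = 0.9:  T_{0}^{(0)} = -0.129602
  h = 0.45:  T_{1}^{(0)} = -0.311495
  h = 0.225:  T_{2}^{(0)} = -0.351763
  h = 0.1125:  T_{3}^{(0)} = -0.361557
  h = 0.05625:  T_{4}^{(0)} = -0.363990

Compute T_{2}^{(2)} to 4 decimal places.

Richardson extrapolation on the trapezoidal column (denominator 4−1=3):
T_{1}^{(1)} = -0.311495 + (-0.311495 − (-0.129602))/3 = -0.372126
T_{2}^{(1)} = -0.351763 + (-0.351763 − (-0.311495))/3 = -0.365186
T_{2}^{(2)} = -0.365186 + (-0.365186 − (-0.372126))/15 = -0.364723

-0.3647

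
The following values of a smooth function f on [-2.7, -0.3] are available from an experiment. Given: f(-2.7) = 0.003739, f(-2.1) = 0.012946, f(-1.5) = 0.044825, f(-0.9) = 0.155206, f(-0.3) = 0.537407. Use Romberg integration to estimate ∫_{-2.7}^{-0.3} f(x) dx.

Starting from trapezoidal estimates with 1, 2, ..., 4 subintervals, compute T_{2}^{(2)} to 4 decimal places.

T_{0}^{(0)} (trapezoid, 1 panel, h=2.4000): 0.649375
T_{1}^{(0)} (trapezoid, 2 panels, h=1.2000): 0.378478
T_{2}^{(0)} (trapezoid, 4 panels, h=0.6000): 0.290130
T_{1}^{(1)} = 0.378478 + (0.378478 − 0.649375)/3 = 0.288179
T_{2}^{(1)} = 0.290130 + (0.290130 − 0.378478)/3 = 0.260681
T_{2}^{(2)} = 0.260681 + (0.260681 − 0.288179)/15 = 0.258848

0.2588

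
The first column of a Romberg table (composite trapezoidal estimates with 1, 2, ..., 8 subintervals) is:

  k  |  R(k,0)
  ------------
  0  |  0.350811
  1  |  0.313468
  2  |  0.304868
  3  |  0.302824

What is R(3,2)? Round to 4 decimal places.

R(2,1) = 0.304868 + (0.304868 − 0.313468)/3 = 0.302001
R(3,1) = 0.302824 + (0.302824 − 0.304868)/3 = 0.302143
R(3,2) = (16·0.302143 − 0.302001) / 15 = 0.302152

0.3022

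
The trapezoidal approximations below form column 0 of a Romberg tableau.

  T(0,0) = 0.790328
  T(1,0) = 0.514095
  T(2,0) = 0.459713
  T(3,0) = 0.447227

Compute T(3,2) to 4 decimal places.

0.4432

T(2,1) = 0.459713 + (0.459713 − 0.514095)/3 = 0.441586
T(3,1) = 0.447227 + (0.447227 − 0.459713)/3 = 0.443065
T(3,2) = (16·0.443065 − 0.441586) / 15 = 0.443164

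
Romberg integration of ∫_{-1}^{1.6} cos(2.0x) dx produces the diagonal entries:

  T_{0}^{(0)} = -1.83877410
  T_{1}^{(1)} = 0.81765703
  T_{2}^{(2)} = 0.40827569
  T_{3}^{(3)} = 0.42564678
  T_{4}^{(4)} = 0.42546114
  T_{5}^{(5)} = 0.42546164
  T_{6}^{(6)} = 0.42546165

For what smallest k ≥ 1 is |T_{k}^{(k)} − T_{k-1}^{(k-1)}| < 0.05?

|T_{1}^{(1)} − T_{0}^{(0)}| = 2.65643113 ≥ 0.05
|T_{2}^{(2)} − T_{1}^{(1)}| = 0.40938134 ≥ 0.05
|T_{3}^{(3)} − T_{2}^{(2)}| = 0.01737109 < 0.05

k = 3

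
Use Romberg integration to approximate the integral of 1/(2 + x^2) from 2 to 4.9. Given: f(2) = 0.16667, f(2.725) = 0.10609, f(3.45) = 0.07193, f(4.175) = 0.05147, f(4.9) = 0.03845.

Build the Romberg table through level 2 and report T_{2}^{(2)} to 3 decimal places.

T_{0}^{(0)} (trapezoid, 1 panel, h=2.9000): 0.29742
T_{1}^{(0)} (trapezoid, 2 panels, h=1.4500): 0.25301
T_{2}^{(0)} (trapezoid, 4 panels, h=0.7250): 0.24074
T_{1}^{(1)} = 0.25301 + (0.25301 − 0.29742)/3 = 0.23821
T_{2}^{(1)} = 0.24074 + (0.24074 − 0.25301)/3 = 0.23665
T_{2}^{(2)} = 0.23665 + (0.23665 − 0.23821)/15 = 0.23655

0.237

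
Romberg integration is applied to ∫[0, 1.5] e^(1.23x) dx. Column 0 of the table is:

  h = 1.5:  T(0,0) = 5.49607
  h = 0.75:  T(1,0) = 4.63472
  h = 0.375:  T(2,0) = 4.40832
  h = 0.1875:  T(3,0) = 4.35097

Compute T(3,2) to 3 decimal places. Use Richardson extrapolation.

4.332

T(2,1) = 4.40832 + (4.40832 − 4.63472)/3 = 4.33285
T(3,1) = (4·4.35097 − 4.40832) / 3 = 4.33185
T(3,2) = 4.33185 + (4.33185 − 4.33285)/15 = 4.33178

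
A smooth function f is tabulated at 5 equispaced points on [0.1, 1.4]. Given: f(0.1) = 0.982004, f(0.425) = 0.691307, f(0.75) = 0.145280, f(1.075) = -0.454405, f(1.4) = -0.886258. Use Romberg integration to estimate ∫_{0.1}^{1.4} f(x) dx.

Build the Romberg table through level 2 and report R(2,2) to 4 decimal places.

0.1444

R(0,0) (trapezoid, 1 panel, h=1.3000): 0.062235
R(1,0) (trapezoid, 2 panels, h=0.6500): 0.125549
R(2,0) (trapezoid, 4 panels, h=0.3250): 0.139768
R(1,1) = 0.125549 + (0.125549 − 0.062235)/3 = 0.146654
R(2,1) = 0.139768 + (0.139768 − 0.125549)/3 = 0.144508
R(2,2) = 0.144508 + (0.144508 − 0.146654)/15 = 0.144365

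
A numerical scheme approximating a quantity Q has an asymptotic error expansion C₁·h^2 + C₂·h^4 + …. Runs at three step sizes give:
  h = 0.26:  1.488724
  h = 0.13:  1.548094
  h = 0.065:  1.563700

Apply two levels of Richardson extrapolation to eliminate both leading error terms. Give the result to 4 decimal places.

1.5690

First eliminate the h^2 term (factor 2^2 = 4):
  B₁ = (4·1.548094 − 1.488724)/3 = 1.567884
  B₂ = (4·1.563700 − 1.548094)/3 = 1.568902
Then eliminate the h^4 term (factor 2^4 = 16):
  (16·1.568902 − 1.567884)/15 = 1.568970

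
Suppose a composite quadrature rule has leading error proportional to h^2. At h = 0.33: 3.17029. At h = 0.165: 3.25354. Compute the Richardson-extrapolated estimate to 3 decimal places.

3.281

The leading error scales as h^2; refining by a factor of 2 reduces it by 2^2 = 4.
Extrapolated value = (4·A(h/2) − A(h)) / (4 − 1)
= (4·3.25354 − 3.17029) / 3
= 9.84387 / 3 = 3.28129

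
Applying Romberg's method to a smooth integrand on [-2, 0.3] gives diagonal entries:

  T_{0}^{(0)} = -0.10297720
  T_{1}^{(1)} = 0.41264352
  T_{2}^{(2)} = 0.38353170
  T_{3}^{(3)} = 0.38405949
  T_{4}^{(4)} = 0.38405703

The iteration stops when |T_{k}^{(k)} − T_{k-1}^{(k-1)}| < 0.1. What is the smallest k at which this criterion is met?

|T_{1}^{(1)} − T_{0}^{(0)}| = 0.51562072 ≥ 0.1
|T_{2}^{(2)} − T_{1}^{(1)}| = 0.02911182 < 0.1

k = 2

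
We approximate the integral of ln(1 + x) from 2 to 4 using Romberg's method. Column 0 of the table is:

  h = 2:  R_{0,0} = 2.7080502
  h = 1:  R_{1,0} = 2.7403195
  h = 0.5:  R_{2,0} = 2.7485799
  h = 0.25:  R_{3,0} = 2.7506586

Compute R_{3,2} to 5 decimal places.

Richardson extrapolation on the trapezoidal column (denominator 4−1=3):
R_{2,1} = 2.7485799 + (2.7485799 − 2.7403195)/3 = 2.7513334
R_{3,1} = 2.7506586 + (2.7506586 − 2.7485799)/3 = 2.7513515
R_{3,2} = 2.7513515 + (2.7513515 − 2.7513334)/15 = 2.7513527
(Column j=1 coincides with Simpson's rule on the same nodes.)

2.75135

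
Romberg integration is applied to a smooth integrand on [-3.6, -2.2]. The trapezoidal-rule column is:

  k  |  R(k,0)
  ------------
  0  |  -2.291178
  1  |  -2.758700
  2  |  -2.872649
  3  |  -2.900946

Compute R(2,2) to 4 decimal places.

-2.9104

Richardson extrapolation on the trapezoidal column (denominator 4−1=3):
R(1,1) = (4·(-2.758700) − (-2.291178)) / 3 = -2.914541
R(2,1) = -2.872649 + (-2.872649 − (-2.758700))/3 = -2.910632
R(2,2) = -2.910632 + (-2.910632 − (-2.914541))/15 = -2.910371
(Column j=1 coincides with Simpson's rule on the same nodes.)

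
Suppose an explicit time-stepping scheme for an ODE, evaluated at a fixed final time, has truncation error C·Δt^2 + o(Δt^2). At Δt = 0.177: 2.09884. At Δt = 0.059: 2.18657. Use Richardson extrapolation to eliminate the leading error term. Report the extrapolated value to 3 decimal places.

2.198

The leading error scales as Δt^2; refining by a factor of 3 reduces it by 3^2 = 9.
Extrapolated value = (9·A(Δt/3) − A(Δt)) / (9 − 1)
= (9·2.18657 − 2.09884) / 8
= 17.58029 / 8 = 2.19754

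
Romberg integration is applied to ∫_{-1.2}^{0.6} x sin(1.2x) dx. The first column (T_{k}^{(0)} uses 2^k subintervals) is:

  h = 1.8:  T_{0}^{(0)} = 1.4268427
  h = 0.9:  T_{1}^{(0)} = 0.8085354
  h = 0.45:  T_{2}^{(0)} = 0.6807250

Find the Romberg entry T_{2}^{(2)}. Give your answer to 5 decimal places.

0.64050

T_{1}^{(1)} = (4·0.8085354 − 1.4268427) / 3 = 0.6024330
T_{2}^{(1)} = (4·0.6807250 − 0.8085354) / 3 = 0.6381215
T_{2}^{(2)} = (16·0.6381215 − 0.6024330) / 15 = 0.6405007
(Column j=1 coincides with Simpson's rule on the same nodes.)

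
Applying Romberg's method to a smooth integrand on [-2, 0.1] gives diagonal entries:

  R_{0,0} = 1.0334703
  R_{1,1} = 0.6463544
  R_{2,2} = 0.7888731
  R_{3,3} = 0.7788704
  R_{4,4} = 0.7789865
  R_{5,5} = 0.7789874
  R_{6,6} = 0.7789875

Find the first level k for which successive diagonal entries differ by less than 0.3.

k = 2

|R_{1,1} − R_{0,0}| = 0.3871159 ≥ 0.3
|R_{2,2} − R_{1,1}| = 0.1425187 < 0.3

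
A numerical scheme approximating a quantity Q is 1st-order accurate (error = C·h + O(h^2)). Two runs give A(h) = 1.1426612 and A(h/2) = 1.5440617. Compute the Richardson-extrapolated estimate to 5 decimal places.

The leading error scales as h; refining by a factor of 2 reduces it by 2^1 = 2.
Extrapolated value = (2·A(h/2) − A(h)) / (2 − 1)
= (2·1.5440617 − 1.1426612) / 1
= 1.9454622 / 1 = 1.9454622

1.94546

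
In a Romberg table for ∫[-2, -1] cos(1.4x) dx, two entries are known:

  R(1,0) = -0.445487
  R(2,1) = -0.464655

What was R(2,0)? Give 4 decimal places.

From R(2,1) = (4·R(2,0) − R(1,0))/3, solve for R(2,0):
4·R(2,0) = 3·(-0.464655) + (-0.445487) = -1.839452
R(2,0) = -0.459863

-0.4599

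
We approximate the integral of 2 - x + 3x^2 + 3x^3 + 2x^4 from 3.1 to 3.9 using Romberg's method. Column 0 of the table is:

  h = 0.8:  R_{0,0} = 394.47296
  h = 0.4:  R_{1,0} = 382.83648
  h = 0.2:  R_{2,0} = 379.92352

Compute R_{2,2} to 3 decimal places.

Richardson extrapolation on the trapezoidal column (denominator 4−1=3):
R_{1,1} = (4·382.83648 − 394.47296) / 3 = 378.95765
R_{2,1} = 379.92352 + (379.92352 − 382.83648)/3 = 378.95253
R_{2,2} = 378.95253 + (378.95253 − 378.95765)/15 = 378.95219

378.952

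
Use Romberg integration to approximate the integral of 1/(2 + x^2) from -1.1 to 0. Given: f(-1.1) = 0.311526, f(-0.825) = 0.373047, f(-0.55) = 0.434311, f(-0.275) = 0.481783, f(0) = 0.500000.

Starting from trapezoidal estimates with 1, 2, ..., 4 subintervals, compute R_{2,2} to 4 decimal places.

R_{0,0} (trapezoid, 1 panel, h=1.1000): 0.446339
R_{1,0} (trapezoid, 2 panels, h=0.5500): 0.462041
R_{2,0} (trapezoid, 4 panels, h=0.2750): 0.466099
R_{1,1} = 0.462041 + (0.462041 − 0.446339)/3 = 0.467275
R_{2,1} = 0.466099 + (0.466099 − 0.462041)/3 = 0.467452
R_{2,2} = 0.467452 + (0.467452 − 0.467275)/15 = 0.467464

0.4675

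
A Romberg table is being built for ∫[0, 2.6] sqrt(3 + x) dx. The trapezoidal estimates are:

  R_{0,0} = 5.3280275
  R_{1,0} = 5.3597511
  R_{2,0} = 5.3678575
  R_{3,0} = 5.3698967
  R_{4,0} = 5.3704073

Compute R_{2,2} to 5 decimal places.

5.37058

Richardson extrapolation on the trapezoidal column (denominator 4−1=3):
R_{1,1} = 5.3597511 + (5.3597511 − 5.3280275)/3 = 5.3703256
R_{2,1} = 5.3678575 + (5.3678575 − 5.3597511)/3 = 5.3705596
R_{2,2} = 5.3705596 + (5.3705596 − 5.3703256)/15 = 5.3705752
(Column j=1 coincides with Simpson's rule on the same nodes.)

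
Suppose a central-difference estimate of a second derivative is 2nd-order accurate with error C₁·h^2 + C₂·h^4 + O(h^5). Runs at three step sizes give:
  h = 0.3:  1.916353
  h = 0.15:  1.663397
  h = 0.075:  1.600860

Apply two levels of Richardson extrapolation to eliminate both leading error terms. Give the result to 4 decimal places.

1.5801

First eliminate the h^2 term (factor 2^2 = 4):
  B₁ = (4·1.663397 − 1.916353)/3 = 1.579078
  B₂ = (4·1.600860 − 1.663397)/3 = 1.580014
Then eliminate the h^4 term (factor 2^4 = 16):
  (16·1.580014 − 1.579078)/15 = 1.580076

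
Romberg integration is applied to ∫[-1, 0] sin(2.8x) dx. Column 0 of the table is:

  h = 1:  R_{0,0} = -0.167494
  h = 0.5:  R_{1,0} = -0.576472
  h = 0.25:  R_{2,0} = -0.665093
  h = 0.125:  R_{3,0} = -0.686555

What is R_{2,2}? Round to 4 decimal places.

R_{1,1} = (4·(-0.576472) − (-0.167494)) / 3 = -0.712798
R_{2,1} = (4·(-0.665093) − (-0.576472)) / 3 = -0.694633
R_{2,2} = (16·(-0.694633) − (-0.712798)) / 15 = -0.693422

-0.6934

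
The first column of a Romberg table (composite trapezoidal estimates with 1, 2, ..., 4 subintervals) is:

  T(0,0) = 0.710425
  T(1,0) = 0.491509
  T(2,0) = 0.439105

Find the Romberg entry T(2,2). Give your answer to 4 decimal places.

T(1,1) = (4·0.491509 − 0.710425) / 3 = 0.418537
T(2,1) = (4·0.439105 − 0.491509) / 3 = 0.421637
T(2,2) = 0.421637 + (0.421637 − 0.418537)/15 = 0.421844

0.4218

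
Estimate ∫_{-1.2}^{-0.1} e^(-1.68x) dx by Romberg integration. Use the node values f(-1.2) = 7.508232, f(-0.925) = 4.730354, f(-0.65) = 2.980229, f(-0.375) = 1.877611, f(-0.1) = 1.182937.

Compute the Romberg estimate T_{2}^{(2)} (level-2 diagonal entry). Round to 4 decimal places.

3.7651

T_{0}^{(0)} (trapezoid, 1 panel, h=1.1000): 4.780143
T_{1}^{(0)} (trapezoid, 2 panels, h=0.5500): 4.029197
T_{2}^{(0)} (trapezoid, 4 panels, h=0.2750): 3.831789
T_{1}^{(1)} = 4.029197 + (4.029197 − 4.780143)/3 = 3.778882
T_{2}^{(1)} = 3.831789 + (3.831789 − 4.029197)/3 = 3.765986
T_{2}^{(2)} = 3.765986 + (3.765986 − 3.778882)/15 = 3.765126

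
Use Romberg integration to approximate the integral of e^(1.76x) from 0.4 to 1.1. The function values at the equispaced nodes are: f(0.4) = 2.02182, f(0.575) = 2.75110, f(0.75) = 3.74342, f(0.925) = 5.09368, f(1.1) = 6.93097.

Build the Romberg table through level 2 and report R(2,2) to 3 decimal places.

R(0,0) (trapezoid, 1 panel, h=0.7000): 3.13348
R(1,0) (trapezoid, 2 panels, h=0.3500): 2.87694
R(2,0) (trapezoid, 4 panels, h=0.1750): 2.81130
R(1,1) = 2.87694 + (2.87694 − 3.13348)/3 = 2.79143
R(2,1) = 2.81130 + (2.81130 − 2.87694)/3 = 2.78942
R(2,2) = 2.78942 + (2.78942 − 2.79143)/15 = 2.78929

2.789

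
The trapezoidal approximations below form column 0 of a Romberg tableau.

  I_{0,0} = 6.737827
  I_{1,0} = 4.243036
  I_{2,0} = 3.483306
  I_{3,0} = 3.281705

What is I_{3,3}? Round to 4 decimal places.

I_{1,1} = (4·4.243036 − 6.737827) / 3 = 3.411439
I_{2,1} = (4·3.483306 − 4.243036) / 3 = 3.230063
I_{3,1} = 3.281705 + (3.281705 − 3.483306)/3 = 3.214505
I_{2,2} = 3.230063 + (3.230063 − 3.411439)/15 = 3.217971
I_{3,2} = 3.214505 + (3.214505 − 3.230063)/15 = 3.213468
I_{3,3} = 3.213468 + (3.213468 − 3.217971)/63 = 3.213397

3.2134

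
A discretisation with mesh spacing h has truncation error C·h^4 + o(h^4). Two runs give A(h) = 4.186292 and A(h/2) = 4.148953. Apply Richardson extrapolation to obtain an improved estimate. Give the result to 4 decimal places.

4.1465

Extrapolated value = (16·A(h/2) − A(h)) / (16 − 1)
= (16·4.148953 − 4.186292) / 15
= 62.196956 / 15 = 4.146464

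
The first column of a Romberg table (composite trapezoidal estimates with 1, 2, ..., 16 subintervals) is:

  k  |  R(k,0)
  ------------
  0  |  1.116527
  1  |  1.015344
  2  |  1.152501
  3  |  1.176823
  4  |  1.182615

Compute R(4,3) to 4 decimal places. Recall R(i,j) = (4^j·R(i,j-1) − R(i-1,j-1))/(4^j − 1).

R(2,1) = 1.152501 + (1.152501 − 1.015344)/3 = 1.198220
R(3,1) = (4·1.176823 − 1.152501) / 3 = 1.184930
R(4,1) = (4·1.182615 − 1.176823) / 3 = 1.184546
R(3,2) = (16·1.184930 − 1.198220) / 15 = 1.184044
R(4,2) = (16·1.184546 − 1.184930) / 15 = 1.184520
R(4,3) = 1.184520 + (1.184520 − 1.184044)/63 = 1.184528

1.1845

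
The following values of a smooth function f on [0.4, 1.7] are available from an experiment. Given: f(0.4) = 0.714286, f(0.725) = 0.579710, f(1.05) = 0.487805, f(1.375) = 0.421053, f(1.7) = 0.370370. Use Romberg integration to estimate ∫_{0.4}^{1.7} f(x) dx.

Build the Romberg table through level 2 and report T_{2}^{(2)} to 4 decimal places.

0.6568

T_{0}^{(0)} (trapezoid, 1 panel, h=1.3000): 0.705026
T_{1}^{(0)} (trapezoid, 2 panels, h=0.6500): 0.669586
T_{2}^{(0)} (trapezoid, 4 panels, h=0.3250): 0.660041
T_{1}^{(1)} = 0.669586 + (0.669586 − 0.705026)/3 = 0.657773
T_{2}^{(1)} = 0.660041 + (0.660041 − 0.669586)/3 = 0.656859
T_{2}^{(2)} = 0.656859 + (0.656859 − 0.657773)/15 = 0.656798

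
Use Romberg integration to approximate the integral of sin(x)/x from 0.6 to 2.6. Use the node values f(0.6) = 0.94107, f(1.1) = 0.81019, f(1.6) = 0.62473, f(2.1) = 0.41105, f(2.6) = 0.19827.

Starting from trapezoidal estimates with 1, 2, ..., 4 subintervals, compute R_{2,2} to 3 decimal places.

1.212

R_{0,0} (trapezoid, 1 panel, h=2.0000): 1.13934
R_{1,0} (trapezoid, 2 panels, h=1.0000): 1.19440
R_{2,0} (trapezoid, 4 panels, h=0.5000): 1.20782
R_{1,1} = 1.19440 + (1.19440 − 1.13934)/3 = 1.21275
R_{2,1} = 1.20782 + (1.20782 − 1.19440)/3 = 1.21229
R_{2,2} = 1.21229 + (1.21229 − 1.21275)/15 = 1.21226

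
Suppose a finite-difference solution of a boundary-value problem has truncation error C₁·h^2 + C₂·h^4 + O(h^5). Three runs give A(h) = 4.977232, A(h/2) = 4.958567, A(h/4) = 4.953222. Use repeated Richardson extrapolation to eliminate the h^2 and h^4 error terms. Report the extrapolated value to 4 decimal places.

4.9514

First eliminate the h^2 term (factor 2^2 = 4):
  B₁ = (4·4.958567 − 4.977232)/3 = 4.952345
  B₂ = (4·4.953222 − 4.958567)/3 = 4.951440
Then eliminate the h^4 term (factor 2^4 = 16):
  (16·4.951440 − 4.952345)/15 = 4.951380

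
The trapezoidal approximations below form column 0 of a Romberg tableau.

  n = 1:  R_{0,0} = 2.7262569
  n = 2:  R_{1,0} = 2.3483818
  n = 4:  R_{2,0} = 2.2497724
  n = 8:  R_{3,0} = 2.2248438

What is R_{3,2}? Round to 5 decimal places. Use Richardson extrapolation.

2.21651

Richardson extrapolation on the trapezoidal column (denominator 4−1=3):
R_{2,1} = 2.2497724 + (2.2497724 − 2.3483818)/3 = 2.2169026
R_{3,1} = (4·2.2248438 − 2.2497724) / 3 = 2.2165343
R_{3,2} = 2.2165343 + (2.2165343 − 2.2169026)/15 = 2.2165097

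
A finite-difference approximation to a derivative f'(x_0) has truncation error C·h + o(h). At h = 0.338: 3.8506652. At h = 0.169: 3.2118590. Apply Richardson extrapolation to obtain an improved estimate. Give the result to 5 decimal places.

The leading error scales as h; refining by a factor of 2 reduces it by 2^1 = 2.
Extrapolated value = (2·A(h/2) − A(h)) / (2 − 1)
= (2·3.2118590 − 3.8506652) / 1
= 2.5730528 / 1 = 2.5730528

2.57305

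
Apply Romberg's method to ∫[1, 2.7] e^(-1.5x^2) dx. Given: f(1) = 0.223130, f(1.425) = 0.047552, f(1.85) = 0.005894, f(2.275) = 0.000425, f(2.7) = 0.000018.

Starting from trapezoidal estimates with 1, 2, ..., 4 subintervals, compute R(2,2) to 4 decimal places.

R(0,0) (trapezoid, 1 panel, h=1.7000): 0.189676
R(1,0) (trapezoid, 2 panels, h=0.8500): 0.099848
R(2,0) (trapezoid, 4 panels, h=0.4250): 0.070314
R(1,1) = 0.099848 + (0.099848 − 0.189676)/3 = 0.069905
R(2,1) = 0.070314 + (0.070314 − 0.099848)/3 = 0.060469
R(2,2) = 0.060469 + (0.060469 − 0.069905)/15 = 0.059840

0.0598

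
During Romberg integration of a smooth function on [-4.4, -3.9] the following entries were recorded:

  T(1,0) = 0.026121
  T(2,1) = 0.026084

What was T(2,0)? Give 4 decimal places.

From T(2,1) = (4·T(2,0) − T(1,0))/3, solve for T(2,0):
4·T(2,0) = 3·0.026084 + 0.026121 = 0.104373
T(2,0) = 0.026093

0.0261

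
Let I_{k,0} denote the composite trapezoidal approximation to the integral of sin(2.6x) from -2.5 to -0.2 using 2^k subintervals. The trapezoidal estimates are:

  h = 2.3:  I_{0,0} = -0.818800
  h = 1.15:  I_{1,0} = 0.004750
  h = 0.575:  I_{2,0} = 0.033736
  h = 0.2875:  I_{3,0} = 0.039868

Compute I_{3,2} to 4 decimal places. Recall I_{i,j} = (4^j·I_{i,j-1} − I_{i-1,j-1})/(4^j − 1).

0.0418

Richardson extrapolation on the trapezoidal column (denominator 4−1=3):
I_{2,1} = 0.033736 + (0.033736 − 0.004750)/3 = 0.043398
I_{3,1} = (4·0.039868 − 0.033736) / 3 = 0.041912
I_{3,2} = (16·0.041912 − 0.043398) / 15 = 0.041813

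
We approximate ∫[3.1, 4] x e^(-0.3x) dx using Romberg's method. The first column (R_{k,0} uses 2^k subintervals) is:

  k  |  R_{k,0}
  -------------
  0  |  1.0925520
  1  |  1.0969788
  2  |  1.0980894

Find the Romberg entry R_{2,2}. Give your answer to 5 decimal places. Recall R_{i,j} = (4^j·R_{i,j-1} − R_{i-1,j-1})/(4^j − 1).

1.09846

R_{1,1} = 1.0969788 + (1.0969788 − 1.0925520)/3 = 1.0984544
R_{2,1} = (4·1.0980894 − 1.0969788) / 3 = 1.0984596
R_{2,2} = (16·1.0984596 − 1.0984544) / 15 = 1.0984599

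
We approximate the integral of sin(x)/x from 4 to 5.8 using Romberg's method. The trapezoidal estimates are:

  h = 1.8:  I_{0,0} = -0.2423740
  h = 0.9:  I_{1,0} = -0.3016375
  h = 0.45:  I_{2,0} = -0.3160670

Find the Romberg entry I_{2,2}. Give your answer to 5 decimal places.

-0.32084

Richardson extrapolation on the trapezoidal column (denominator 4−1=3):
I_{1,1} = (4·(-0.3016375) − (-0.2423740)) / 3 = -0.3213920
I_{2,1} = (4·(-0.3160670) − (-0.3016375)) / 3 = -0.3208768
I_{2,2} = (16·(-0.3208768) − (-0.3213920)) / 15 = -0.3208425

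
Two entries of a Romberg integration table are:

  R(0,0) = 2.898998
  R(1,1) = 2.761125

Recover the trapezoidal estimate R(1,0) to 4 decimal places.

2.7956

From R(1,1) = (4·R(1,0) − R(0,0))/3, solve for R(1,0):
4·R(1,0) = 3·2.761125 + 2.898998 = 11.182373
R(1,0) = 2.795593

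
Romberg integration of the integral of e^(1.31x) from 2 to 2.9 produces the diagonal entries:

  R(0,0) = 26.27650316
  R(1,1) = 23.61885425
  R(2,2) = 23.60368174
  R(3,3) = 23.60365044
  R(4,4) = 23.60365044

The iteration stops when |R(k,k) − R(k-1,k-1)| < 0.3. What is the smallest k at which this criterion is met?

k = 2

|R(1,1) − R(0,0)| = 2.65764891 ≥ 0.3
|R(2,2) − R(1,1)| = 0.01517251 < 0.3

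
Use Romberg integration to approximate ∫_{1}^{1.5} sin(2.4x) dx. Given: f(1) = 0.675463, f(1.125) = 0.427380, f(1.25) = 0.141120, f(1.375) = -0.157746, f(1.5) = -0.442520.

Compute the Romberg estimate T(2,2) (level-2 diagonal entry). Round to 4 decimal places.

0.0664

T(0,0) (trapezoid, 1 panel, h=0.5000): 0.058236
T(1,0) (trapezoid, 2 panels, h=0.2500): 0.064398
T(2,0) (trapezoid, 4 panels, h=0.1250): 0.065903
T(1,1) = 0.064398 + (0.064398 − 0.058236)/3 = 0.066452
T(2,1) = 0.065903 + (0.065903 − 0.064398)/3 = 0.066405
T(2,2) = 0.066405 + (0.066405 − 0.066452)/15 = 0.066402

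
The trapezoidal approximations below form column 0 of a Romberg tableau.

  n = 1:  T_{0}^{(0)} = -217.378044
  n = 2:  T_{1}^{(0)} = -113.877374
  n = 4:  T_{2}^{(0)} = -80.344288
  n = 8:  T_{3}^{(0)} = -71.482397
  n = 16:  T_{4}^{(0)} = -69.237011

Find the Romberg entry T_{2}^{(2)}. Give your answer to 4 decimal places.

Richardson extrapolation on the trapezoidal column (denominator 4−1=3):
T_{1}^{(1)} = -113.877374 + (-113.877374 − (-217.378044))/3 = -79.377151
T_{2}^{(1)} = -80.344288 + (-80.344288 − (-113.877374))/3 = -69.166593
T_{2}^{(2)} = (16·(-69.166593) − (-79.377151)) / 15 = -68.485889

-68.4859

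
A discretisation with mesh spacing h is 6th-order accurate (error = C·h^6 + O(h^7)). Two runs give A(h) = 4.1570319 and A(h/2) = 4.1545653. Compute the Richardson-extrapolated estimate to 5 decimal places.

4.15453

The leading error scales as h^6; refining by a factor of 2 reduces it by 2^6 = 64.
Extrapolated value = (64·A(h/2) − A(h)) / (64 − 1)
= (64·4.1545653 − 4.1570319) / 63
= 261.7351473 / 63 = 4.1545261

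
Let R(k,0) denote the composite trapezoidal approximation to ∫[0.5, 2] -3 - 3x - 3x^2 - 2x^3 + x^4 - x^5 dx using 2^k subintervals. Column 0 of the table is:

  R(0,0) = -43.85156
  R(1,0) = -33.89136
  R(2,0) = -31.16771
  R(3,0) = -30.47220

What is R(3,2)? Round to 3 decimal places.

-30.239

Richardson extrapolation on the trapezoidal column (denominator 4−1=3):
R(2,1) = -31.16771 + (-31.16771 − (-33.89136))/3 = -30.25983
R(3,1) = (4·(-30.47220) − (-31.16771)) / 3 = -30.24036
R(3,2) = (16·(-30.24036) − (-30.25983)) / 15 = -30.23906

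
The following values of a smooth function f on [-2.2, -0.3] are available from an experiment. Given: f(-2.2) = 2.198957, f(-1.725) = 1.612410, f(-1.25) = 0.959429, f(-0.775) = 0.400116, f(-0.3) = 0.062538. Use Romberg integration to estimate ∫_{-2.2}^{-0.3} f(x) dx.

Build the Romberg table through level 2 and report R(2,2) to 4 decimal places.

R(0,0) (trapezoid, 1 panel, h=1.9000): 2.148420
R(1,0) (trapezoid, 2 panels, h=0.9500): 1.985668
R(2,0) (trapezoid, 4 panels, h=0.4750): 1.948784
R(1,1) = 1.985668 + (1.985668 − 2.148420)/3 = 1.931417
R(2,1) = 1.948784 + (1.948784 − 1.985668)/3 = 1.936489
R(2,2) = 1.936489 + (1.936489 − 1.931417)/15 = 1.936827

1.9368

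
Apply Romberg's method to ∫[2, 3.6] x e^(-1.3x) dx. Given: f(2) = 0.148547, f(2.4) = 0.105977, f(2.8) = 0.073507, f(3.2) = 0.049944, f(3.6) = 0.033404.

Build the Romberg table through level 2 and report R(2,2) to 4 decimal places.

R(0,0) (trapezoid, 1 panel, h=1.6000): 0.145561
R(1,0) (trapezoid, 2 panels, h=0.8000): 0.131586
R(2,0) (trapezoid, 4 panels, h=0.4000): 0.128161
R(1,1) = 0.131586 + (0.131586 − 0.145561)/3 = 0.126928
R(2,1) = 0.128161 + (0.128161 − 0.131586)/3 = 0.127019
R(2,2) = 0.127019 + (0.127019 − 0.126928)/15 = 0.127025

0.1270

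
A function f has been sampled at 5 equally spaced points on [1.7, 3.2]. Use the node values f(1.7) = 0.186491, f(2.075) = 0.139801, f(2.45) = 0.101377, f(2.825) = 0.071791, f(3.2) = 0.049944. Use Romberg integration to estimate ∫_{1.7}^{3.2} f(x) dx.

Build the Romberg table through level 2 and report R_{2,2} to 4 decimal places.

0.1607

R_{0,0} (trapezoid, 1 panel, h=1.5000): 0.177326
R_{1,0} (trapezoid, 2 panels, h=0.7500): 0.164696
R_{2,0} (trapezoid, 4 panels, h=0.3750): 0.161695
R_{1,1} = 0.164696 + (0.164696 − 0.177326)/3 = 0.160486
R_{2,1} = 0.161695 + (0.161695 − 0.164696)/3 = 0.160695
R_{2,2} = 0.160695 + (0.160695 − 0.160486)/15 = 0.160709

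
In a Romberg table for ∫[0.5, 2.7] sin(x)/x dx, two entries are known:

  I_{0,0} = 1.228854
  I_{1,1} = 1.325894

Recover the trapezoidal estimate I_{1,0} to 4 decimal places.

1.3016

From I_{1,1} = (4·I_{1,0} − I_{0,0})/3, solve for I_{1,0}:
4·I_{1,0} = 3·1.325894 + 1.228854 = 5.206536
I_{1,0} = 1.301634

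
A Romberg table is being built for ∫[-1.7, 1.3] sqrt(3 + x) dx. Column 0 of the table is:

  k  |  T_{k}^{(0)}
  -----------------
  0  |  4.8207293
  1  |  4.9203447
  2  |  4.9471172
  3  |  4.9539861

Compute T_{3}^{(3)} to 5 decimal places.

T_{1}^{(1)} = 4.9203447 + (4.9203447 − 4.8207293)/3 = 4.9535498
T_{2}^{(1)} = (4·4.9471172 − 4.9203447) / 3 = 4.9560414
T_{3}^{(1)} = 4.9539861 + (4.9539861 − 4.9471172)/3 = 4.9562757
T_{2}^{(2)} = (16·4.9560414 − 4.9535498) / 15 = 4.9562075
T_{3}^{(2)} = 4.9562757 + (4.9562757 − 4.9560414)/15 = 4.9562913
T_{3}^{(3)} = 4.9562913 + (4.9562913 − 4.9562075)/63 = 4.9562926

4.95629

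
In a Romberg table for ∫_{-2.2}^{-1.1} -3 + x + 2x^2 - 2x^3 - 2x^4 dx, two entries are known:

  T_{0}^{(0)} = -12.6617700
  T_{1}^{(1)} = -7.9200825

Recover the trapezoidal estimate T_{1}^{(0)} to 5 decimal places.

-9.10550

From T_{1}^{(1)} = (4·T_{1}^{(0)} − T_{0}^{(0)})/3, solve for T_{1}^{(0)}:
4·T_{1}^{(0)} = 3·(-7.9200825) + (-12.6617700) = -36.4220175
T_{1}^{(0)} = -9.1055044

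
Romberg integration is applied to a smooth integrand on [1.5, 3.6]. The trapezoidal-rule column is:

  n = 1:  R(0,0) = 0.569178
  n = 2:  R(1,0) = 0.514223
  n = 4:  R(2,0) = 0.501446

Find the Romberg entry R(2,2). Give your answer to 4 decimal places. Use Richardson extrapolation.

0.4973

R(1,1) = 0.514223 + (0.514223 − 0.569178)/3 = 0.495905
R(2,1) = 0.501446 + (0.501446 − 0.514223)/3 = 0.497187
R(2,2) = (16·0.497187 − 0.495905) / 15 = 0.497272
(Column j=1 coincides with Simpson's rule on the same nodes.)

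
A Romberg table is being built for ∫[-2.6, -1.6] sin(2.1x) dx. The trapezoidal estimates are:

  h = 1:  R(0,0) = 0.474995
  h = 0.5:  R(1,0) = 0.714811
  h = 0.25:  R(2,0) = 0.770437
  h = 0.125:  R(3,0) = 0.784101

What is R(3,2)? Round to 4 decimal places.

0.7886

R(2,1) = (4·0.770437 − 0.714811) / 3 = 0.788979
R(3,1) = (4·0.784101 − 0.770437) / 3 = 0.788656
R(3,2) = 0.788656 + (0.788656 − 0.788979)/15 = 0.788634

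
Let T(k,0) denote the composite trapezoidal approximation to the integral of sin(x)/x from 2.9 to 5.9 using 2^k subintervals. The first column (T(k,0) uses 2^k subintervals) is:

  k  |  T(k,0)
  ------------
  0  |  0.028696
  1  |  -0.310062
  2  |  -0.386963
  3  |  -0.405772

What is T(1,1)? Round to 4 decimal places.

Richardson extrapolation on the trapezoidal column (denominator 4−1=3):
T(1,1) = -0.310062 + (-0.310062 − 0.028696)/3 = -0.422981

-0.4230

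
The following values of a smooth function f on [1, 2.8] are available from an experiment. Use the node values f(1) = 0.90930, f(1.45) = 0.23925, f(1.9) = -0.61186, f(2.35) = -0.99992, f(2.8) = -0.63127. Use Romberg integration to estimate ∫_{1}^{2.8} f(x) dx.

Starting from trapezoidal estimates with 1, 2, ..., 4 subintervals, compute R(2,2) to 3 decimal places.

-0.595

R(0,0) (trapezoid, 1 panel, h=1.8000): 0.25023
R(1,0) (trapezoid, 2 panels, h=0.9000): -0.42556
R(2,0) (trapezoid, 4 panels, h=0.4500): -0.55508
R(1,1) = -0.42556 + (-0.42556 − 0.25023)/3 = -0.65082
R(2,1) = -0.55508 + (-0.55508 − (-0.42556))/3 = -0.59825
R(2,2) = -0.59825 + (-0.59825 − (-0.65082))/15 = -0.59475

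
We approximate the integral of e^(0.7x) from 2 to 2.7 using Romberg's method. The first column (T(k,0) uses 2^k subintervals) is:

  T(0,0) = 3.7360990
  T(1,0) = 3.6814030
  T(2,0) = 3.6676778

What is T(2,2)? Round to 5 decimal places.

T(1,1) = (4·3.6814030 − 3.7360990) / 3 = 3.6631710
T(2,1) = 3.6676778 + (3.6676778 − 3.6814030)/3 = 3.6631027
T(2,2) = 3.6631027 + (3.6631027 − 3.6631710)/15 = 3.6630981

3.66310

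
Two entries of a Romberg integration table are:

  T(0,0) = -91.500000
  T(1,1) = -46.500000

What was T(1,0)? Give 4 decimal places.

From T(1,1) = (4·T(1,0) − T(0,0))/3, solve for T(1,0):
4·T(1,0) = 3·(-46.500000) + (-91.500000) = -231.000000
T(1,0) = -57.750000

-57.7500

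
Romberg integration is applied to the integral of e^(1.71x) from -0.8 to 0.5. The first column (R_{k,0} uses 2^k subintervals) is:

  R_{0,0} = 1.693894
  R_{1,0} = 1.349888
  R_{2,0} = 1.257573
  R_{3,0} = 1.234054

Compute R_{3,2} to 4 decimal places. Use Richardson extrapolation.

R_{2,1} = 1.257573 + (1.257573 − 1.349888)/3 = 1.226801
R_{3,1} = (4·1.234054 − 1.257573) / 3 = 1.226214
R_{3,2} = 1.226214 + (1.226214 − 1.226801)/15 = 1.226175
(Column j=1 coincides with Simpson's rule on the same nodes.)

1.2262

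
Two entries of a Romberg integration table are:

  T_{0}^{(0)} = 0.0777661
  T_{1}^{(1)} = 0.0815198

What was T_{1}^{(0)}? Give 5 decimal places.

0.08058

From T_{1}^{(1)} = (4·T_{1}^{(0)} − T_{0}^{(0)})/3, solve for T_{1}^{(0)}:
4·T_{1}^{(0)} = 3·0.0815198 + 0.0777661 = 0.3223255
T_{1}^{(0)} = 0.0805814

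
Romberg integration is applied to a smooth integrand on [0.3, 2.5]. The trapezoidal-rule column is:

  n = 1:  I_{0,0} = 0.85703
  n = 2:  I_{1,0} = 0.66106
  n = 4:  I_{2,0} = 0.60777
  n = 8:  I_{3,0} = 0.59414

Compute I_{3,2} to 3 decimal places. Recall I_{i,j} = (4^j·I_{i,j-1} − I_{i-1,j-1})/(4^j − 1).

0.590

Richardson extrapolation on the trapezoidal column (denominator 4−1=3):
I_{2,1} = 0.60777 + (0.60777 − 0.66106)/3 = 0.59001
I_{3,1} = (4·0.59414 − 0.60777) / 3 = 0.58960
I_{3,2} = 0.58960 + (0.58960 − 0.59001)/15 = 0.58957
(Column j=1 coincides with Simpson's rule on the same nodes.)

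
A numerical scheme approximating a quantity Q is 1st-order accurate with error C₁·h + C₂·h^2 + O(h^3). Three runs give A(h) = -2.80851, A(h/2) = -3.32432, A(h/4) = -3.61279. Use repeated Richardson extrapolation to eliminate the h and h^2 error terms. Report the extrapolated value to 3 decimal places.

First eliminate the h term (factor 2^1 = 2):
  B₁ = (2·(-3.32432) − (-2.80851))/1 = -3.84013
  B₂ = (2·(-3.61279) − (-3.32432))/1 = -3.90126
Then eliminate the h^2 term (factor 2^2 = 4):
  (4·(-3.90126) − (-3.84013))/3 = -3.92164

-3.922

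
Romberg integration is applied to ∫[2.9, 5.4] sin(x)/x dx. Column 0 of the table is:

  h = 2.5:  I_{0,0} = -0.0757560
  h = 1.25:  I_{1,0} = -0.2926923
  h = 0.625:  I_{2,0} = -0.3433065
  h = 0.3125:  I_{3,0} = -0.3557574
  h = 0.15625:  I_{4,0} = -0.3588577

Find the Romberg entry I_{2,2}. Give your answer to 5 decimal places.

-0.35986

I_{1,1} = (4·(-0.2926923) − (-0.0757560)) / 3 = -0.3650044
I_{2,1} = (4·(-0.3433065) − (-0.2926923)) / 3 = -0.3601779
I_{2,2} = (16·(-0.3601779) − (-0.3650044)) / 15 = -0.3598561
(Column j=1 coincides with Simpson's rule on the same nodes.)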